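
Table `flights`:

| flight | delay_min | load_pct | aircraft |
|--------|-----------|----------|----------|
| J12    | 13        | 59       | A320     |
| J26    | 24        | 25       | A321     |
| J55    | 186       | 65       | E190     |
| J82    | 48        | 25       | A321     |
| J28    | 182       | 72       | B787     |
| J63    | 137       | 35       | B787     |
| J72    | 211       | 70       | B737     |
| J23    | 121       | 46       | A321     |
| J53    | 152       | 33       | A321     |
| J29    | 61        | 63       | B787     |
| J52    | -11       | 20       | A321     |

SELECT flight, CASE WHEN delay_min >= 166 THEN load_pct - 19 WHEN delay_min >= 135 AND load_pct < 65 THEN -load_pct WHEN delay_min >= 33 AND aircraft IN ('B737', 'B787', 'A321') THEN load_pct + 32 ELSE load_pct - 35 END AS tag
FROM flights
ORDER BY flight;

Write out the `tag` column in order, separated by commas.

24, 78, -10, 53, 95, -15, -33, 46, -35, 51, 57

flight=J12: ELSE → 24
flight=J23: delay_min >= 33 AND aircraft IN ('B737', 'B787', 'A321') → 78
flight=J26: ELSE → -10
flight=J28: delay_min >= 166 → 53
flight=J29: delay_min >= 33 AND aircraft IN ('B737', 'B787', 'A321') → 95
flight=J52: ELSE → -15
flight=J53: delay_min >= 135 AND load_pct < 65 → -33
flight=J55: delay_min >= 166 → 46
flight=J63: delay_min >= 135 AND load_pct < 65 → -35
flight=J72: delay_min >= 166 → 51
flight=J82: delay_min >= 33 AND aircraft IN ('B737', 'B787', 'A321') → 57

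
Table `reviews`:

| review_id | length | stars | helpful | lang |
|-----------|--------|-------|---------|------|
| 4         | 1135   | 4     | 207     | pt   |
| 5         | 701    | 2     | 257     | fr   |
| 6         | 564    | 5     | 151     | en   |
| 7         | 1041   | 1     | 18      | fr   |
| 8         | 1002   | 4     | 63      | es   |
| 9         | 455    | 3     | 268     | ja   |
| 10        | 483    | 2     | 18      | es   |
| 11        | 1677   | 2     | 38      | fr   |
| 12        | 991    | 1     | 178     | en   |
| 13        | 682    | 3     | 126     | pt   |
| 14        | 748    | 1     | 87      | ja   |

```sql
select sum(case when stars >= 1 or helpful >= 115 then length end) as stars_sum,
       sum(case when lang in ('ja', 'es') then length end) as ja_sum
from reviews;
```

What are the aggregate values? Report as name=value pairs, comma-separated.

stars_sum=9479, ja_sum=2688

[stars_sum: stars >= 1 or helpful >= 115]
review_id=4: ✓ → 1135
review_id=5: ✓ → 701
review_id=6: ✓ → 564
review_id=7: ✓ → 1041
review_id=8: ✓ → 1002
review_id=9: ✓ → 455
review_id=10: ✓ → 483
review_id=11: ✓ → 1677
review_id=12: ✓ → 991
review_id=13: ✓ → 682
review_id=14: ✓ → 748
stars_sum = 1135 + 701 + 564 + 1041 + 1002 + 455 + 483 + 1677 + 991 + 682 + 748 = 9479
—
[ja_sum: lang in ('ja', 'es')]
review_id=4: ✗
review_id=5: ✗
review_id=6: ✗
review_id=7: ✗
review_id=8: ✓ → 1002
review_id=9: ✓ → 455
review_id=10: ✓ → 483
review_id=11: ✗
review_id=12: ✗
review_id=13: ✗
review_id=14: ✓ → 748
ja_sum = 1002 + 455 + 483 + 748 = 2688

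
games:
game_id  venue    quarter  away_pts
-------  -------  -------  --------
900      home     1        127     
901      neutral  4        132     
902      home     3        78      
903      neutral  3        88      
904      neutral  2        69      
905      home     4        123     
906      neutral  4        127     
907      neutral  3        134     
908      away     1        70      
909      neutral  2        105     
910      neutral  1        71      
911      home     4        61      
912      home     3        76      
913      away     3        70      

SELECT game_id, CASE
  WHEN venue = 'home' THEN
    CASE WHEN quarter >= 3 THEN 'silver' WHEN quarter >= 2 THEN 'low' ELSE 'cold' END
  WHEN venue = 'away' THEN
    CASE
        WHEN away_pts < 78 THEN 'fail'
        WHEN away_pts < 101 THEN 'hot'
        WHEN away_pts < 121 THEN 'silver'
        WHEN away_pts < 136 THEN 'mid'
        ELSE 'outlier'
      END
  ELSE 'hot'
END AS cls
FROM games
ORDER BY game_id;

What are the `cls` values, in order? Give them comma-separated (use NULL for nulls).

cold, hot, silver, hot, hot, silver, hot, hot, fail, hot, hot, silver, silver, fail

game_id=900: venue='home' → inner[ELSE] → cold
game_id=901: venue='neutral' → outer ELSE → hot
game_id=902: venue='home' → inner[quarter >= 3] → silver
game_id=903: venue='neutral' → outer ELSE → hot
game_id=904: venue='neutral' → outer ELSE → hot
game_id=905: venue='home' → inner[quarter >= 3] → silver
game_id=906: venue='neutral' → outer ELSE → hot
game_id=907: venue='neutral' → outer ELSE → hot
game_id=908: venue='away' → inner[away_pts < 78] → fail
game_id=909: venue='neutral' → outer ELSE → hot
game_id=910: venue='neutral' → outer ELSE → hot
game_id=911: venue='home' → inner[quarter >= 3] → silver
game_id=912: venue='home' → inner[quarter >= 3] → silver
game_id=913: venue='away' → inner[away_pts < 78] → fail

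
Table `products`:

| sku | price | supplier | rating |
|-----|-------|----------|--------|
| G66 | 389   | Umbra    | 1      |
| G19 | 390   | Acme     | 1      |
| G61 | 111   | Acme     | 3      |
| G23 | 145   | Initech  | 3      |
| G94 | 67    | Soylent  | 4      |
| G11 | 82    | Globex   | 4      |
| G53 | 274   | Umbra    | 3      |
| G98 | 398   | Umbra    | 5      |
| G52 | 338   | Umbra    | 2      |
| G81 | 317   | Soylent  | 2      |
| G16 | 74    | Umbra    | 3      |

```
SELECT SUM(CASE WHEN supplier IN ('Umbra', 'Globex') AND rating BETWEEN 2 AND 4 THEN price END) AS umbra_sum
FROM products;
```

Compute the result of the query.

768

sku=G66: ✗
sku=G19: ✗
sku=G61: ✗
sku=G23: ✗
sku=G94: ✗
sku=G11: ✓ → 82
sku=G53: ✓ → 274
sku=G98: ✗
sku=G52: ✓ → 338
sku=G81: ✗
sku=G16: ✓ → 74
umbra_sum = 82 + 274 + 338 + 74 = 768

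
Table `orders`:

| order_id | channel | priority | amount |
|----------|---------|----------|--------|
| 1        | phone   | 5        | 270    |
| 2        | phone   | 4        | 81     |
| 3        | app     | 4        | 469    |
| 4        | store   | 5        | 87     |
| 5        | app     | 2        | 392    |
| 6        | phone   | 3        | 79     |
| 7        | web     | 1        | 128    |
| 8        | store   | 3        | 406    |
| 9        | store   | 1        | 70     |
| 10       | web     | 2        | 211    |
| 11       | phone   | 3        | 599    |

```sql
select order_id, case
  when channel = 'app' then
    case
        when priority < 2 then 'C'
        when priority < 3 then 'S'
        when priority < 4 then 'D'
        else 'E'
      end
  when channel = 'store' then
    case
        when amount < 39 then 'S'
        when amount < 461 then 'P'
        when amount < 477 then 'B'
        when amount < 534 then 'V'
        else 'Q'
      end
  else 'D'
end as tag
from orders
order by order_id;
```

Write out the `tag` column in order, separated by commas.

order_id=1: channel='phone' → outer ELSE → D
order_id=2: channel='phone' → outer ELSE → D
order_id=3: channel='app' → inner[ELSE] → E
order_id=4: channel='store' → inner[amount < 461] → P
order_id=5: channel='app' → inner[priority < 3] → S
order_id=6: channel='phone' → outer ELSE → D
order_id=7: channel='web' → outer ELSE → D
order_id=8: channel='store' → inner[amount < 461] → P
order_id=9: channel='store' → inner[amount < 461] → P
order_id=10: channel='web' → outer ELSE → D
order_id=11: channel='phone' → outer ELSE → D

D, D, E, P, S, D, D, P, P, D, D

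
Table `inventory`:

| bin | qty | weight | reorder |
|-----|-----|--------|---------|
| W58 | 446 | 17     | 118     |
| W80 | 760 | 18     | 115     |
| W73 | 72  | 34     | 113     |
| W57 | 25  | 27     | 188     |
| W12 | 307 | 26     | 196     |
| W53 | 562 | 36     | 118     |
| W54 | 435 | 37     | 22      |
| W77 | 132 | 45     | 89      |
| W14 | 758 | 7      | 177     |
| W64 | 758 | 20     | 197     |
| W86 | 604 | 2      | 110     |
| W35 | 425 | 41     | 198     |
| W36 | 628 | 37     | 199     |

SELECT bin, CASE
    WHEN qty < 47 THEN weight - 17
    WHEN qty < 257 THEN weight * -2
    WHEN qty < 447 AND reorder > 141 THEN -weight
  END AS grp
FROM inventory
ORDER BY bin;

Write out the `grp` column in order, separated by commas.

bin=W12: qty < 447 AND reorder > 141 → -26
bin=W14: (no match → NULL) → NULL
bin=W35: qty < 447 AND reorder > 141 → -41
bin=W36: (no match → NULL) → NULL
bin=W53: (no match → NULL) → NULL
bin=W54: (no match → NULL) → NULL
bin=W57: qty < 47 → 10
bin=W58: (no match → NULL) → NULL
bin=W64: (no match → NULL) → NULL
bin=W73: qty < 257 → -68
bin=W77: qty < 257 → -90
bin=W80: (no match → NULL) → NULL
bin=W86: (no match → NULL) → NULL

-26, NULL, -41, NULL, NULL, NULL, 10, NULL, NULL, -68, -90, NULL, NULL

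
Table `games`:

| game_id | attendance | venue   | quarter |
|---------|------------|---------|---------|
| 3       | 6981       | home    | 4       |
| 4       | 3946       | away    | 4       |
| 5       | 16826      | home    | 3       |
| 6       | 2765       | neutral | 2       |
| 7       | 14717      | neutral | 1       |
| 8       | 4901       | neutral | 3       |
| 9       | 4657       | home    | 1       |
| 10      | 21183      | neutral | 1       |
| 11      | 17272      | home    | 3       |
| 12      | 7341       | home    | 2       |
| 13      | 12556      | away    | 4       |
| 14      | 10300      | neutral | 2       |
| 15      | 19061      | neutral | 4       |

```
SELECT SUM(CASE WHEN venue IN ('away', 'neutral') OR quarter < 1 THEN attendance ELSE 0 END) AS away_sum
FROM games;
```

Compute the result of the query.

89429

game_id=3: ✗
game_id=4: ✓ → 3946
game_id=5: ✗
game_id=6: ✓ → 2765
game_id=7: ✓ → 14717
game_id=8: ✓ → 4901
game_id=9: ✗
game_id=10: ✓ → 21183
game_id=11: ✗
game_id=12: ✗
game_id=13: ✓ → 12556
game_id=14: ✓ → 10300
game_id=15: ✓ → 19061
away_sum = 3946 + 2765 + 14717 + 4901 + 21183 + 12556 + 10300 + 19061 = 89429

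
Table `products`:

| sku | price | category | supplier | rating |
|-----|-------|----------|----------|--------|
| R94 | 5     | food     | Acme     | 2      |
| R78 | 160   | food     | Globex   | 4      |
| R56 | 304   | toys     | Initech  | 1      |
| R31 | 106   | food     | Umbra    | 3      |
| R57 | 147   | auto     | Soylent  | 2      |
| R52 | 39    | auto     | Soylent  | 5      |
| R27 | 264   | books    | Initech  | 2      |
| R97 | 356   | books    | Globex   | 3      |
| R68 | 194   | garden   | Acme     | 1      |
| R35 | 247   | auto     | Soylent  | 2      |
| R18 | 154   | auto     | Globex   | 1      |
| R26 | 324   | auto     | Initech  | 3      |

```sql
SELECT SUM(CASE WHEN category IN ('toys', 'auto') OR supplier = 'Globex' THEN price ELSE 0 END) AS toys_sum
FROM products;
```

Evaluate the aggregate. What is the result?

sku=R94: ✗
sku=R78: ✓ → 160
sku=R56: ✓ → 304
sku=R31: ✗
sku=R57: ✓ → 147
sku=R52: ✓ → 39
sku=R27: ✗
sku=R97: ✓ → 356
sku=R68: ✗
sku=R35: ✓ → 247
sku=R18: ✓ → 154
sku=R26: ✓ → 324
toys_sum = 160 + 304 + 147 + 39 + 356 + 247 + 154 + 324 = 1731

1731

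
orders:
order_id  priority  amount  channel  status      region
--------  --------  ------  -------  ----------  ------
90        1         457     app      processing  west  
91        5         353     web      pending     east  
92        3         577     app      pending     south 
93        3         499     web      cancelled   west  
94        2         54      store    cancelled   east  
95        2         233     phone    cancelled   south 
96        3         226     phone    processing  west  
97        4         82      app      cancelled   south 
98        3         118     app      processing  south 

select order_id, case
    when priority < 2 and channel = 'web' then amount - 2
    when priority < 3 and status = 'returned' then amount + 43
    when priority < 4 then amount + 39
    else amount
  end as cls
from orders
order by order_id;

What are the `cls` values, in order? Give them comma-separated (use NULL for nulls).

order_id=90: priority < 4 → 496
order_id=91: ELSE → 353
order_id=92: priority < 4 → 616
order_id=93: priority < 4 → 538
order_id=94: priority < 4 → 93
order_id=95: priority < 4 → 272
order_id=96: priority < 4 → 265
order_id=97: ELSE → 82
order_id=98: priority < 4 → 157

496, 353, 616, 538, 93, 272, 265, 82, 157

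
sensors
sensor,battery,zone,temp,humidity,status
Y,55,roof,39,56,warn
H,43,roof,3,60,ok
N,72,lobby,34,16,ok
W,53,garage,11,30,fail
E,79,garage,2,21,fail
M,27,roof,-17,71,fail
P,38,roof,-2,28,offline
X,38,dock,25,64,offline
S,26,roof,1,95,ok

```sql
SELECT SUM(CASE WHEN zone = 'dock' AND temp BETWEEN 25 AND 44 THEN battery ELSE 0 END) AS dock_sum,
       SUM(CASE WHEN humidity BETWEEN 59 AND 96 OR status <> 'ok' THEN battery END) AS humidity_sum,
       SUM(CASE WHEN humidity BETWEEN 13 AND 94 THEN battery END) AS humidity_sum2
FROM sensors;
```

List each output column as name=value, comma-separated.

[dock_sum: zone = 'dock' AND temp BETWEEN 25 AND 44]
sensor=Y: ✗
sensor=H: ✗
sensor=N: ✗
sensor=W: ✗
sensor=E: ✗
sensor=M: ✗
sensor=P: ✗
sensor=X: ✓ → 38
sensor=S: ✗
dock_sum = 38
—
[humidity_sum: humidity BETWEEN 59 AND 96 OR status <> 'ok']
sensor=Y: ✓ → 55
sensor=H: ✓ → 43
sensor=N: ✗
sensor=W: ✓ → 53
sensor=E: ✓ → 79
sensor=M: ✓ → 27
sensor=P: ✓ → 38
sensor=X: ✓ → 38
sensor=S: ✓ → 26
humidity_sum = 55 + 43 + 53 + 79 + 27 + 38 + 38 + 26 = 359
—
[humidity_sum2: humidity BETWEEN 13 AND 94]
sensor=Y: ✓ → 55
sensor=H: ✓ → 43
sensor=N: ✓ → 72
sensor=W: ✓ → 53
sensor=E: ✓ → 79
sensor=M: ✓ → 27
sensor=P: ✓ → 38
sensor=X: ✓ → 38
sensor=S: ✗
humidity_sum2 = 55 + 43 + 72 + 53 + 79 + 27 + 38 + 38 = 405

dock_sum=38, humidity_sum=359, humidity_sum2=405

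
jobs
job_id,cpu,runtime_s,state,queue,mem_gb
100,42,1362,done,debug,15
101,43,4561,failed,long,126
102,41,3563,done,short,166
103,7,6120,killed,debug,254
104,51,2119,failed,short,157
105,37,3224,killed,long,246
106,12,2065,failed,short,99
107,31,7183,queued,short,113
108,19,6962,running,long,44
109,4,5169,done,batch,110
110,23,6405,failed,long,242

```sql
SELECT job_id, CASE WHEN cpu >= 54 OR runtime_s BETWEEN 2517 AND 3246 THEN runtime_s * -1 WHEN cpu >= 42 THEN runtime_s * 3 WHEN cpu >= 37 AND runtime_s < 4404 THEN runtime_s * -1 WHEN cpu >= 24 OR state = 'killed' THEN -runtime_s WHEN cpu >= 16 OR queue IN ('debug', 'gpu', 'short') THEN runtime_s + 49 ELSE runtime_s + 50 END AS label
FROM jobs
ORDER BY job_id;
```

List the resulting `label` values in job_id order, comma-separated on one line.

job_id=100: cpu >= 42 → 4086
job_id=101: cpu >= 42 → 13683
job_id=102: cpu >= 37 AND runtime_s < 4404 → -3563
job_id=103: cpu >= 24 OR state = 'killed' → -6120
job_id=104: cpu >= 42 → 6357
job_id=105: cpu >= 54 OR runtime_s BETWEEN 2517 AND 3246 → -3224
job_id=106: cpu >= 16 OR queue IN ('debug', 'gpu', 'short') → 2114
job_id=107: cpu >= 24 OR state = 'killed' → -7183
job_id=108: cpu >= 16 OR queue IN ('debug', 'gpu', 'short') → 7011
job_id=109: ELSE → 5219
job_id=110: cpu >= 16 OR queue IN ('debug', 'gpu', 'short') → 6454

4086, 13683, -3563, -6120, 6357, -3224, 2114, -7183, 7011, 5219, 6454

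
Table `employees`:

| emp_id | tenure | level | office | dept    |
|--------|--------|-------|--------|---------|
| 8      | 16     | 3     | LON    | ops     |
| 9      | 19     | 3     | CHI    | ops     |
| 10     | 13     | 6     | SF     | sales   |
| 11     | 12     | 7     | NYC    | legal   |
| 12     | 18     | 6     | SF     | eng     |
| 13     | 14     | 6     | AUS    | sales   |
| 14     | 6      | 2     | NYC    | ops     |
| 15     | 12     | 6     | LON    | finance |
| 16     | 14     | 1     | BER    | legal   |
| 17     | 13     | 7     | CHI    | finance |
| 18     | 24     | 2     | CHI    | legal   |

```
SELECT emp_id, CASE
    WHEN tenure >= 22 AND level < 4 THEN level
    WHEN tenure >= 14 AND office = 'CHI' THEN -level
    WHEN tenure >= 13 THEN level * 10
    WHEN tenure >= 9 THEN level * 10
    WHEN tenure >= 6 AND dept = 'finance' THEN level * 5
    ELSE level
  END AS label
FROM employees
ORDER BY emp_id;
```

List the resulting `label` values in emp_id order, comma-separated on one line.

emp_id=8: tenure >= 13 → 30
emp_id=9: tenure >= 14 AND office = 'CHI' → -3
emp_id=10: tenure >= 13 → 60
emp_id=11: tenure >= 9 → 70
emp_id=12: tenure >= 13 → 60
emp_id=13: tenure >= 13 → 60
emp_id=14: ELSE → 2
emp_id=15: tenure >= 9 → 60
emp_id=16: tenure >= 13 → 10
emp_id=17: tenure >= 13 → 70
emp_id=18: tenure >= 22 AND level < 4 → 2

30, -3, 60, 70, 60, 60, 2, 60, 10, 70, 2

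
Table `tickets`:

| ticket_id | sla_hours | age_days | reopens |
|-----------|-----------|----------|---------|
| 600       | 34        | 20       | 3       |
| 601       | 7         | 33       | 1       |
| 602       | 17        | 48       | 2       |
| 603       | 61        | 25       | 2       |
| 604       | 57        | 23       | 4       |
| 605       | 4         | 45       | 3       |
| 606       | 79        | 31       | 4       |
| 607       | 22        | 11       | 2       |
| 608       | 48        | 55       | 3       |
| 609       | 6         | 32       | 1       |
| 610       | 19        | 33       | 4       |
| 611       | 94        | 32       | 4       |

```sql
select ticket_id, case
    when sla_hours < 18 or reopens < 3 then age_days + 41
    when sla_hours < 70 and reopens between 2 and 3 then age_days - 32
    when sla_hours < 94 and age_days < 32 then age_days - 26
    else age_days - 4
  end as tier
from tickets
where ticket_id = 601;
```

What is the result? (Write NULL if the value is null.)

ticket_id = 601: sla_hours=7, age_days=33, reopens=1.
sla_hours < 18 or reopens < 3 → true → 74

74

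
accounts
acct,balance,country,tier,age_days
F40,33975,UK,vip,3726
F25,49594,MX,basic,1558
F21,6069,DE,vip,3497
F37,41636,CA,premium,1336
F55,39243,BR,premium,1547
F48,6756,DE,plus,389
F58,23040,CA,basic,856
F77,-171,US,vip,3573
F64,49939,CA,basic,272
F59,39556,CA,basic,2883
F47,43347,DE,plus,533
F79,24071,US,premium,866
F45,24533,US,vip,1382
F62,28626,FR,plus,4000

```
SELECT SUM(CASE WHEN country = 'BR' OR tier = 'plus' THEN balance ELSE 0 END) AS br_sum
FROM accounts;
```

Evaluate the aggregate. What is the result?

117972

acct=F40: ✗
acct=F25: ✗
acct=F21: ✗
acct=F37: ✗
acct=F55: ✓ → 39243
acct=F48: ✓ → 6756
acct=F58: ✗
acct=F77: ✗
acct=F64: ✗
acct=F59: ✗
acct=F47: ✓ → 43347
acct=F79: ✗
acct=F45: ✗
acct=F62: ✓ → 28626
br_sum = 39243 + 6756 + 43347 + 28626 = 117972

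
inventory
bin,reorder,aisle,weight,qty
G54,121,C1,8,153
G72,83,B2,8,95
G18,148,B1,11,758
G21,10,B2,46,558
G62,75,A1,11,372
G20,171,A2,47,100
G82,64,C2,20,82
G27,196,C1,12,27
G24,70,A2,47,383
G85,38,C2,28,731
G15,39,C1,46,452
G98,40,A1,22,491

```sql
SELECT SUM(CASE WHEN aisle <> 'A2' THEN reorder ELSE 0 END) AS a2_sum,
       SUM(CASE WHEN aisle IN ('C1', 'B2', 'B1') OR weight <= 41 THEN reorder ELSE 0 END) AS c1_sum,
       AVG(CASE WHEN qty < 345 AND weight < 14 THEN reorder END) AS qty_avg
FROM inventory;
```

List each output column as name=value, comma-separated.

[a2_sum: aisle <> 'A2']
bin=G54: ✓ → 121
bin=G72: ✓ → 83
bin=G18: ✓ → 148
bin=G21: ✓ → 10
bin=G62: ✓ → 75
bin=G20: ✗
bin=G82: ✓ → 64
bin=G27: ✓ → 196
bin=G24: ✗
bin=G85: ✓ → 38
bin=G15: ✓ → 39
bin=G98: ✓ → 40
a2_sum = 121 + 83 + 148 + 10 + 75 + 64 + 196 + 38 + 39 + 40 = 814
—
[c1_sum: aisle IN ('C1', 'B2', 'B1') OR weight <= 41]
bin=G54: ✓ → 121
bin=G72: ✓ → 83
bin=G18: ✓ → 148
bin=G21: ✓ → 10
bin=G62: ✓ → 75
bin=G20: ✗
bin=G82: ✓ → 64
bin=G27: ✓ → 196
bin=G24: ✗
bin=G85: ✓ → 38
bin=G15: ✓ → 39
bin=G98: ✓ → 40
c1_sum = 121 + 83 + 148 + 10 + 75 + 64 + 196 + 38 + 39 + 40 = 814
—
[qty_avg: qty < 345 AND weight < 14]
bin=G54: ✓ → 121
bin=G72: ✓ → 83
bin=G18: ✗
bin=G21: ✗
bin=G62: ✗
bin=G20: ✗
bin=G82: ✗
bin=G27: ✓ → 196
bin=G24: ✗
bin=G85: ✗
bin=G15: ✗
bin=G98: ✗
qty_avg = (121 + 83 + 196) / 3 = 133.3333333333

a2_sum=814, c1_sum=814, qty_avg=133.3333333333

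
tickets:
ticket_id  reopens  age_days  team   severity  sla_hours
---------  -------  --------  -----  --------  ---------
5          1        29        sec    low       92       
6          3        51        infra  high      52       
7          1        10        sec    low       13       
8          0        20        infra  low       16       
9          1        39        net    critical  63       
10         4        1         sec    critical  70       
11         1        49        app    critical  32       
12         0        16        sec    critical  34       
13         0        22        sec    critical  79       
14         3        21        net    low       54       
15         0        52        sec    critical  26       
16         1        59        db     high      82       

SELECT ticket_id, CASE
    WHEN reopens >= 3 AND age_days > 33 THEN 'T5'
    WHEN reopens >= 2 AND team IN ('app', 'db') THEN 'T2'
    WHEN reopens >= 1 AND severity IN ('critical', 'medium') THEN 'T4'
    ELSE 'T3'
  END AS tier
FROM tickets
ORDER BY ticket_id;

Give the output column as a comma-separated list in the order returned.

T3, T5, T3, T3, T4, T4, T4, T3, T3, T3, T3, T3

ticket_id=5: ELSE → T3
ticket_id=6: reopens >= 3 AND age_days > 33 → T5
ticket_id=7: ELSE → T3
ticket_id=8: ELSE → T3
ticket_id=9: reopens >= 1 AND severity IN ('critical', 'medium') → T4
ticket_id=10: reopens >= 1 AND severity IN ('critical', 'medium') → T4
ticket_id=11: reopens >= 1 AND severity IN ('critical', 'medium') → T4
ticket_id=12: ELSE → T3
ticket_id=13: ELSE → T3
ticket_id=14: ELSE → T3
ticket_id=15: ELSE → T3
ticket_id=16: ELSE → T3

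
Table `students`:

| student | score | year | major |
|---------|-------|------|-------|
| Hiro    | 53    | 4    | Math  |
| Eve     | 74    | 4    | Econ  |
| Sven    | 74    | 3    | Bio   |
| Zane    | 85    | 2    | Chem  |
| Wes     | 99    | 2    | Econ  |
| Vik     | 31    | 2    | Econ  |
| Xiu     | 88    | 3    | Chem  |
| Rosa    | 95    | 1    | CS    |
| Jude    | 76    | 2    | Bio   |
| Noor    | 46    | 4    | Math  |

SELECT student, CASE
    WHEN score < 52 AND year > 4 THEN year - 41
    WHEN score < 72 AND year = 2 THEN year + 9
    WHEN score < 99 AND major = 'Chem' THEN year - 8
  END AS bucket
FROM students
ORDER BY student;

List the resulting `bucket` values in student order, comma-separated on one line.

student=Eve: (no match → NULL) → NULL
student=Hiro: (no match → NULL) → NULL
student=Jude: (no match → NULL) → NULL
student=Noor: (no match → NULL) → NULL
student=Rosa: (no match → NULL) → NULL
student=Sven: (no match → NULL) → NULL
student=Vik: score < 72 AND year = 2 → 11
student=Wes: (no match → NULL) → NULL
student=Xiu: score < 99 AND major = 'Chem' → -5
student=Zane: score < 99 AND major = 'Chem' → -6

NULL, NULL, NULL, NULL, NULL, NULL, 11, NULL, -5, -6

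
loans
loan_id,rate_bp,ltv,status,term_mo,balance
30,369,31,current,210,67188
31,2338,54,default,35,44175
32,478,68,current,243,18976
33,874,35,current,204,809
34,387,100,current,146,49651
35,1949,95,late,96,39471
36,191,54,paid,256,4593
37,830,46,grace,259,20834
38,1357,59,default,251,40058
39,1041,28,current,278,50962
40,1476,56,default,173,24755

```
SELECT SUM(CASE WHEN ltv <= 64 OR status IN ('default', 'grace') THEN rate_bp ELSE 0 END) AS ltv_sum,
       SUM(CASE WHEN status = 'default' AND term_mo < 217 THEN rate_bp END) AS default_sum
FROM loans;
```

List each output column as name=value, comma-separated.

ltv_sum=8476, default_sum=3814

[ltv_sum: ltv <= 64 OR status IN ('default', 'grace')]
loan_id=30: ✓ → 369
loan_id=31: ✓ → 2338
loan_id=32: ✗
loan_id=33: ✓ → 874
loan_id=34: ✗
loan_id=35: ✗
loan_id=36: ✓ → 191
loan_id=37: ✓ → 830
loan_id=38: ✓ → 1357
loan_id=39: ✓ → 1041
loan_id=40: ✓ → 1476
ltv_sum = 369 + 2338 + 874 + 191 + 830 + 1357 + 1041 + 1476 = 8476
—
[default_sum: status = 'default' AND term_mo < 217]
loan_id=30: ✗
loan_id=31: ✓ → 2338
loan_id=32: ✗
loan_id=33: ✗
loan_id=34: ✗
loan_id=35: ✗
loan_id=36: ✗
loan_id=37: ✗
loan_id=38: ✗
loan_id=39: ✗
loan_id=40: ✓ → 1476
default_sum = 2338 + 1476 = 3814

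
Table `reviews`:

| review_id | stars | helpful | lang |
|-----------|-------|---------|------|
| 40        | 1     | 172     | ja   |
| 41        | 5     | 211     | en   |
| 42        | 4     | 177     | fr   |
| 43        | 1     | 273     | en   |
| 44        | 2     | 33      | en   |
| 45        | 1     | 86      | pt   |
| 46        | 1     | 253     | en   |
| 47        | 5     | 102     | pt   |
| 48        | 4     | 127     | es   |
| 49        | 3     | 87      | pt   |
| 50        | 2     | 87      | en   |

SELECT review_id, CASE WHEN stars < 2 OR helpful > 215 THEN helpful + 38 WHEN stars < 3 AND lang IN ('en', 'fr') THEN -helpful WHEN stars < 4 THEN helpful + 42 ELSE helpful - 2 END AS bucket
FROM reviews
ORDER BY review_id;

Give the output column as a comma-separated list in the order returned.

review_id=40: stars < 2 OR helpful > 215 → 210
review_id=41: ELSE → 209
review_id=42: ELSE → 175
review_id=43: stars < 2 OR helpful > 215 → 311
review_id=44: stars < 3 AND lang IN ('en', 'fr') → -33
review_id=45: stars < 2 OR helpful > 215 → 124
review_id=46: stars < 2 OR helpful > 215 → 291
review_id=47: ELSE → 100
review_id=48: ELSE → 125
review_id=49: stars < 4 → 129
review_id=50: stars < 3 AND lang IN ('en', 'fr') → -87

210, 209, 175, 311, -33, 124, 291, 100, 125, 129, -87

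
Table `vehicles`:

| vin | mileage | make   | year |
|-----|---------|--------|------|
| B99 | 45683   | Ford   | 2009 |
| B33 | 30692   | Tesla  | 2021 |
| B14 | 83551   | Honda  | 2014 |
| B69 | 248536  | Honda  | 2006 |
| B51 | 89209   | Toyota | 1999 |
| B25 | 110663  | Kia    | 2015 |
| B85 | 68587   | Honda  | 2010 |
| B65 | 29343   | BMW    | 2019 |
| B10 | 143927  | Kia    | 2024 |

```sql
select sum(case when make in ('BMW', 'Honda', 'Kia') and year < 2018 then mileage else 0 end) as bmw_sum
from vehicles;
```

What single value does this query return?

511337

vin=B99: ✗
vin=B33: ✗
vin=B14: ✓ → 83551
vin=B69: ✓ → 248536
vin=B51: ✗
vin=B25: ✓ → 110663
vin=B85: ✓ → 68587
vin=B65: ✗
vin=B10: ✗
bmw_sum = 83551 + 248536 + 110663 + 68587 = 511337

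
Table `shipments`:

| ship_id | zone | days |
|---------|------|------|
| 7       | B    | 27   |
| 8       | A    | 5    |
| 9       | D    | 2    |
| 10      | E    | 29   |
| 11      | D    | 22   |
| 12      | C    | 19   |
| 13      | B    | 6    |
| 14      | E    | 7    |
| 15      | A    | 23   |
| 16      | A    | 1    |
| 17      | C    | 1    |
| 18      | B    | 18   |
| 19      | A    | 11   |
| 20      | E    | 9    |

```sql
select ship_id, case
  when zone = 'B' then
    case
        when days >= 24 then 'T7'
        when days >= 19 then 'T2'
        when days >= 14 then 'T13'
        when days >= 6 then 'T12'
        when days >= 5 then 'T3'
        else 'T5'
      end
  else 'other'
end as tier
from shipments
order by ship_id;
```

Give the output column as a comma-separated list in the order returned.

ship_id=7: zone='B' → inner[days >= 24] → T7
ship_id=8: zone='A' → outer ELSE → other
ship_id=9: zone='D' → outer ELSE → other
ship_id=10: zone='E' → outer ELSE → other
ship_id=11: zone='D' → outer ELSE → other
ship_id=12: zone='C' → outer ELSE → other
ship_id=13: zone='B' → inner[days >= 6] → T12
ship_id=14: zone='E' → outer ELSE → other
ship_id=15: zone='A' → outer ELSE → other
ship_id=16: zone='A' → outer ELSE → other
ship_id=17: zone='C' → outer ELSE → other
ship_id=18: zone='B' → inner[days >= 14] → T13
ship_id=19: zone='A' → outer ELSE → other
ship_id=20: zone='E' → outer ELSE → other

T7, other, other, other, other, other, T12, other, other, other, other, T13, other, other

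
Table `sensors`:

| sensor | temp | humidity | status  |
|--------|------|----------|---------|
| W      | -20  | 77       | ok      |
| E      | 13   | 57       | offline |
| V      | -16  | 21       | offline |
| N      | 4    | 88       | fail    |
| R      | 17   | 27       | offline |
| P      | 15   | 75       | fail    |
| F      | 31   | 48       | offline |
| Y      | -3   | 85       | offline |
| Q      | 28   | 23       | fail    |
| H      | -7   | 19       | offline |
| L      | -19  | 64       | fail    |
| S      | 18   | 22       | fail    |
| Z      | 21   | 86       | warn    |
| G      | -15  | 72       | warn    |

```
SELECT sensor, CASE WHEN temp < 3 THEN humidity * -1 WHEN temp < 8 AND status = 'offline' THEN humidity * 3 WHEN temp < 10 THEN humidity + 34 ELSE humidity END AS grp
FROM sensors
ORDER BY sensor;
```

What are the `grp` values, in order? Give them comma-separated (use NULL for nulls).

sensor=E: ELSE → 57
sensor=F: ELSE → 48
sensor=G: temp < 3 → -72
sensor=H: temp < 3 → -19
sensor=L: temp < 3 → -64
sensor=N: temp < 10 → 122
sensor=P: ELSE → 75
sensor=Q: ELSE → 23
sensor=R: ELSE → 27
sensor=S: ELSE → 22
sensor=V: temp < 3 → -21
sensor=W: temp < 3 → -77
sensor=Y: temp < 3 → -85
sensor=Z: ELSE → 86

57, 48, -72, -19, -64, 122, 75, 23, 27, 22, -21, -77, -85, 86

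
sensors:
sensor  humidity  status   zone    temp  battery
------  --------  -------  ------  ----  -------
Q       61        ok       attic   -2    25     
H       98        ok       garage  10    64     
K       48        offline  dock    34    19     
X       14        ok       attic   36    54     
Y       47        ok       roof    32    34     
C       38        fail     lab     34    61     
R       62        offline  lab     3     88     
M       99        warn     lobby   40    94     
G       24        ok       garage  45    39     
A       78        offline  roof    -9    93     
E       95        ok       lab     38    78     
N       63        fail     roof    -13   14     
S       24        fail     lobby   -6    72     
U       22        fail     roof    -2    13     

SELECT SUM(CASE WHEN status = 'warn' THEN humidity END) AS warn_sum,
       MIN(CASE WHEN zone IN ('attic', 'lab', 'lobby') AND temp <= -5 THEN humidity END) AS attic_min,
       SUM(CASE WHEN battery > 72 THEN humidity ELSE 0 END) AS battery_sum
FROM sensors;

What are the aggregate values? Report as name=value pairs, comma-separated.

warn_sum=99, attic_min=24, battery_sum=334

[warn_sum: status = 'warn']
sensor=Q: ✗
sensor=H: ✗
sensor=K: ✗
sensor=X: ✗
sensor=Y: ✗
sensor=C: ✗
sensor=R: ✗
sensor=M: ✓ → 99
sensor=G: ✗
sensor=A: ✗
sensor=E: ✗
sensor=N: ✗
sensor=S: ✗
sensor=U: ✗
warn_sum = 99
—
[attic_min: zone IN ('attic', 'lab', 'lobby') AND temp <= -5]
sensor=Q: ✗
sensor=H: ✗
sensor=K: ✗
sensor=X: ✗
sensor=Y: ✗
sensor=C: ✗
sensor=R: ✗
sensor=M: ✗
sensor=G: ✗
sensor=A: ✗
sensor=E: ✗
sensor=N: ✗
sensor=S: ✓ → 24
sensor=U: ✗
attic_min = MIN(24) = 24
—
[battery_sum: battery > 72]
sensor=Q: ✗
sensor=H: ✗
sensor=K: ✗
sensor=X: ✗
sensor=Y: ✗
sensor=C: ✗
sensor=R: ✓ → 62
sensor=M: ✓ → 99
sensor=G: ✗
sensor=A: ✓ → 78
sensor=E: ✓ → 95
sensor=N: ✗
sensor=S: ✗
sensor=U: ✗
battery_sum = 62 + 99 + 78 + 95 = 334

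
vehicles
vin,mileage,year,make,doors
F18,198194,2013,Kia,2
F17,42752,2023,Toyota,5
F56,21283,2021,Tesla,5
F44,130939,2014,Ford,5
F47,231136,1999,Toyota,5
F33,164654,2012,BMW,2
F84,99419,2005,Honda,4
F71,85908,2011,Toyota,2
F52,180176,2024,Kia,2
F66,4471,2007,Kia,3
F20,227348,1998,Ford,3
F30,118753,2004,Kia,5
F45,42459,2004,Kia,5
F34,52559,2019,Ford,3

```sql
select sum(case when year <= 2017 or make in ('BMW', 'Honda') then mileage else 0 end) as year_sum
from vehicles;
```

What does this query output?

1303281

vin=F18: ✓ → 198194
vin=F17: ✗
vin=F56: ✗
vin=F44: ✓ → 130939
vin=F47: ✓ → 231136
vin=F33: ✓ → 164654
vin=F84: ✓ → 99419
vin=F71: ✓ → 85908
vin=F52: ✗
vin=F66: ✓ → 4471
vin=F20: ✓ → 227348
vin=F30: ✓ → 118753
vin=F45: ✓ → 42459
vin=F34: ✗
year_sum = 198194 + 130939 + 231136 + 164654 + 99419 + 85908 + 4471 + 227348 + 118753 + 42459 = 1303281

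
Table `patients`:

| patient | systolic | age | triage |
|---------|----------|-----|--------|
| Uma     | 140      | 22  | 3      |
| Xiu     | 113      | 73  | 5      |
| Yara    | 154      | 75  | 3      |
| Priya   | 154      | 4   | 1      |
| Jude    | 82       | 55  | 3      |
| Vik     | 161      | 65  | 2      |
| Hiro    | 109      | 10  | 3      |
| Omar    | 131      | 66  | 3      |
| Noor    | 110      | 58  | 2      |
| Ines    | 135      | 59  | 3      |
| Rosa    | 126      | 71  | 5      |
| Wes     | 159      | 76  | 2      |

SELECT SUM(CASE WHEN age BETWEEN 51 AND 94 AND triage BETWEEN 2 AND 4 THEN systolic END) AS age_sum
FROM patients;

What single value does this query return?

patient=Uma: ✗
patient=Xiu: ✗
patient=Yara: ✓ → 154
patient=Priya: ✗
patient=Jude: ✓ → 82
patient=Vik: ✓ → 161
patient=Hiro: ✗
patient=Omar: ✓ → 131
patient=Noor: ✓ → 110
patient=Ines: ✓ → 135
patient=Rosa: ✗
patient=Wes: ✓ → 159
age_sum = 154 + 82 + 161 + 131 + 110 + 135 + 159 = 932

932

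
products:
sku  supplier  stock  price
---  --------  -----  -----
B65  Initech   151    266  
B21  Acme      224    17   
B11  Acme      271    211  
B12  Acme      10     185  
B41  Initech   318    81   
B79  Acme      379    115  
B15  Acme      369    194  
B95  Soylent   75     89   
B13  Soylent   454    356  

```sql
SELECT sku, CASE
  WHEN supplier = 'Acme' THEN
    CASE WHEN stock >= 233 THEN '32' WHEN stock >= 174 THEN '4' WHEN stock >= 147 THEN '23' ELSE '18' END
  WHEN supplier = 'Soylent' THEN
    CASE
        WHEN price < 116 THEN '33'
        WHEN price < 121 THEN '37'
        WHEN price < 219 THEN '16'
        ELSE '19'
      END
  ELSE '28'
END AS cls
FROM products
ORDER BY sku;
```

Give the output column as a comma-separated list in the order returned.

sku=B11: supplier='Acme' → inner[stock >= 233] → 32
sku=B12: supplier='Acme' → inner[ELSE] → 18
sku=B13: supplier='Soylent' → inner[ELSE] → 19
sku=B15: supplier='Acme' → inner[stock >= 233] → 32
sku=B21: supplier='Acme' → inner[stock >= 174] → 4
sku=B41: supplier='Initech' → outer ELSE → 28
sku=B65: supplier='Initech' → outer ELSE → 28
sku=B79: supplier='Acme' → inner[stock >= 233] → 32
sku=B95: supplier='Soylent' → inner[price < 116] → 33

32, 18, 19, 32, 4, 28, 28, 32, 33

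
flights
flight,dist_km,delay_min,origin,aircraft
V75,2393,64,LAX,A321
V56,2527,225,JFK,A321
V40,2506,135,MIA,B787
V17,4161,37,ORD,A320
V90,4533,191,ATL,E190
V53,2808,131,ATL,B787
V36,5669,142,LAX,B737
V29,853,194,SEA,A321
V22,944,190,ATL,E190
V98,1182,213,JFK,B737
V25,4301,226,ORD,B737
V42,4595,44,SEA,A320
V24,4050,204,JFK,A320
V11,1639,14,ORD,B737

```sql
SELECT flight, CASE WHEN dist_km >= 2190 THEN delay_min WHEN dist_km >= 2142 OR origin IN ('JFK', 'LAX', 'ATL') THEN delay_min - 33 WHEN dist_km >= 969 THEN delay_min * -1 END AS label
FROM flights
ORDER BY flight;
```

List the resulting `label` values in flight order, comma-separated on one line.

flight=V11: dist_km >= 969 → -14
flight=V17: dist_km >= 2190 → 37
flight=V22: dist_km >= 2142 OR origin IN ('JFK', 'LAX', 'ATL') → 157
flight=V24: dist_km >= 2190 → 204
flight=V25: dist_km >= 2190 → 226
flight=V29: (no match → NULL) → NULL
flight=V36: dist_km >= 2190 → 142
flight=V40: dist_km >= 2190 → 135
flight=V42: dist_km >= 2190 → 44
flight=V53: dist_km >= 2190 → 131
flight=V56: dist_km >= 2190 → 225
flight=V75: dist_km >= 2190 → 64
flight=V90: dist_km >= 2190 → 191
flight=V98: dist_km >= 2142 OR origin IN ('JFK', 'LAX', 'ATL') → 180

-14, 37, 157, 204, 226, NULL, 142, 135, 44, 131, 225, 64, 191, 180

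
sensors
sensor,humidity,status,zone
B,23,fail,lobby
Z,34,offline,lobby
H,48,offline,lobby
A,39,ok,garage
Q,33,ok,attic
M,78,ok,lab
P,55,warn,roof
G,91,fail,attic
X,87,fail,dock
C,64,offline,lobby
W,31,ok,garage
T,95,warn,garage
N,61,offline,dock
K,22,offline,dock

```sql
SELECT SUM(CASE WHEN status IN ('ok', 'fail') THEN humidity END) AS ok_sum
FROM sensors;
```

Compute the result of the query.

sensor=B: ✓ → 23
sensor=Z: ✗
sensor=H: ✗
sensor=A: ✓ → 39
sensor=Q: ✓ → 33
sensor=M: ✓ → 78
sensor=P: ✗
sensor=G: ✓ → 91
sensor=X: ✓ → 87
sensor=C: ✗
sensor=W: ✓ → 31
sensor=T: ✗
sensor=N: ✗
sensor=K: ✗
ok_sum = 23 + 39 + 33 + 78 + 91 + 87 + 31 = 382

382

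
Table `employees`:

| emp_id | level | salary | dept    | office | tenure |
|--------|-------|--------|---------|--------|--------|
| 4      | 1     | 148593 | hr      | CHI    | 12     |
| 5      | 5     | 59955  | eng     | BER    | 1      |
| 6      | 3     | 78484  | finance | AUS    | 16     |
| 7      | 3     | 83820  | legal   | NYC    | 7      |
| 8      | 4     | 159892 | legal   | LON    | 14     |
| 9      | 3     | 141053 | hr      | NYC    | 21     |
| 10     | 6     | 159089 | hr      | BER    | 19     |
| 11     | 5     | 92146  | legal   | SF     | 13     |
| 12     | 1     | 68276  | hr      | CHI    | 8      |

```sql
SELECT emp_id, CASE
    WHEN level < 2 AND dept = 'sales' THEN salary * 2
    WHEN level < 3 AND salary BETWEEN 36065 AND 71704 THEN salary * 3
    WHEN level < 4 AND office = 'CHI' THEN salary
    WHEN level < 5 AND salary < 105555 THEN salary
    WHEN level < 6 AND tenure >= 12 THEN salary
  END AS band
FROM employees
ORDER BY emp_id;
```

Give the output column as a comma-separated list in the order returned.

148593, NULL, 78484, 83820, 159892, 141053, NULL, 92146, 204828

emp_id=4: level < 4 AND office = 'CHI' → 148593
emp_id=5: (no match → NULL) → NULL
emp_id=6: level < 5 AND salary < 105555 → 78484
emp_id=7: level < 5 AND salary < 105555 → 83820
emp_id=8: level < 6 AND tenure >= 12 → 159892
emp_id=9: level < 6 AND tenure >= 12 → 141053
emp_id=10: (no match → NULL) → NULL
emp_id=11: level < 6 AND tenure >= 12 → 92146
emp_id=12: level < 3 AND salary BETWEEN 36065 AND 71704 → 204828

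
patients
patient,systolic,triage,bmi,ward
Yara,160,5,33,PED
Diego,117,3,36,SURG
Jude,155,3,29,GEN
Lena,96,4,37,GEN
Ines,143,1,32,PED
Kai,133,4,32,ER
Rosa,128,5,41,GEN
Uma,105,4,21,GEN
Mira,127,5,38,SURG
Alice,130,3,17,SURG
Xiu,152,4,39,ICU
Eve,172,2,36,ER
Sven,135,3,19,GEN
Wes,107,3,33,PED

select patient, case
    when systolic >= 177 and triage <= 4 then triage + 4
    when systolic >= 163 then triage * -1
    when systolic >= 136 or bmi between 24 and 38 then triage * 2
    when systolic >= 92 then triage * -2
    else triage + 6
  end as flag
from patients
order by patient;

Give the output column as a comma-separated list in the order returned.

patient=Alice: systolic >= 92 → -6
patient=Diego: systolic >= 136 or bmi between 24 and 38 → 6
patient=Eve: systolic >= 163 → -2
patient=Ines: systolic >= 136 or bmi between 24 and 38 → 2
patient=Jude: systolic >= 136 or bmi between 24 and 38 → 6
patient=Kai: systolic >= 136 or bmi between 24 and 38 → 8
patient=Lena: systolic >= 136 or bmi between 24 and 38 → 8
patient=Mira: systolic >= 136 or bmi between 24 and 38 → 10
patient=Rosa: systolic >= 92 → -10
patient=Sven: systolic >= 92 → -6
patient=Uma: systolic >= 92 → -8
patient=Wes: systolic >= 136 or bmi between 24 and 38 → 6
patient=Xiu: systolic >= 136 or bmi between 24 and 38 → 8
patient=Yara: systolic >= 136 or bmi between 24 and 38 → 10

-6, 6, -2, 2, 6, 8, 8, 10, -10, -6, -8, 6, 8, 10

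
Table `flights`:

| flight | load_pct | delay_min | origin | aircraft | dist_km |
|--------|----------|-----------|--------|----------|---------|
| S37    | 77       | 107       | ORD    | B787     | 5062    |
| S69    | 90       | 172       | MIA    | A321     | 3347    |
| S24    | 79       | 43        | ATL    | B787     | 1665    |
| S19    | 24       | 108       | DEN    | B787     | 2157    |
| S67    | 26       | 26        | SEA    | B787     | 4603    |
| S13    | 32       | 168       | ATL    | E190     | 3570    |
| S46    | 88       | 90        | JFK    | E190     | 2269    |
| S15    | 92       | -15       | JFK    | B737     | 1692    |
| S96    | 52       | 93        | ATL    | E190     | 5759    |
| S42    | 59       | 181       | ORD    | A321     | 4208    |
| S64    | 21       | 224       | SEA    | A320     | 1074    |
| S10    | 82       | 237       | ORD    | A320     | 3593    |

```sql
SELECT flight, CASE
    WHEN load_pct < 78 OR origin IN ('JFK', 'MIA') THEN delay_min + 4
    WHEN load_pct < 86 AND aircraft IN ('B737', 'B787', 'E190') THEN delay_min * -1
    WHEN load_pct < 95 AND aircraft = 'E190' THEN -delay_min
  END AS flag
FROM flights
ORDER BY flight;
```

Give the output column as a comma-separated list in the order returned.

flight=S10: (no match → NULL) → NULL
flight=S13: load_pct < 78 OR origin IN ('JFK', 'MIA') → 172
flight=S15: load_pct < 78 OR origin IN ('JFK', 'MIA') → -11
flight=S19: load_pct < 78 OR origin IN ('JFK', 'MIA') → 112
flight=S24: load_pct < 86 AND aircraft IN ('B737', 'B787', 'E190') → -43
flight=S37: load_pct < 78 OR origin IN ('JFK', 'MIA') → 111
flight=S42: load_pct < 78 OR origin IN ('JFK', 'MIA') → 185
flight=S46: load_pct < 78 OR origin IN ('JFK', 'MIA') → 94
flight=S64: load_pct < 78 OR origin IN ('JFK', 'MIA') → 228
flight=S67: load_pct < 78 OR origin IN ('JFK', 'MIA') → 30
flight=S69: load_pct < 78 OR origin IN ('JFK', 'MIA') → 176
flight=S96: load_pct < 78 OR origin IN ('JFK', 'MIA') → 97

NULL, 172, -11, 112, -43, 111, 185, 94, 228, 30, 176, 97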